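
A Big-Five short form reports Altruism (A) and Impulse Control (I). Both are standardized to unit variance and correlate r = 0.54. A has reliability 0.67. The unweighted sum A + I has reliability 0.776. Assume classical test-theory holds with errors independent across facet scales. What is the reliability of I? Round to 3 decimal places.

Var(A+I) = 2 + 2·0.54 = 3.080.
True-score variance = ρ_A + ρ_I + 2·0.54, so 0.776 = (0.67 + ρ_I + 1.08) / 3.080.
ρ_I = 0.776·3.080 − 0.67 − 1.08 = 0.640.

0.640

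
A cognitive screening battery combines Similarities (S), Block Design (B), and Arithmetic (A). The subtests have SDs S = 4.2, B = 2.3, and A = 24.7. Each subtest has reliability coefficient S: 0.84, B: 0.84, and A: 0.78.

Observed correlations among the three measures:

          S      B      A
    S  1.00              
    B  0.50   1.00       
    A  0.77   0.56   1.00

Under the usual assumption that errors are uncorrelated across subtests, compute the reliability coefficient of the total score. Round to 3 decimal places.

0.841

Var(S+B+A) = 4.2² + 2.3² + 24.7² + 2·[4.2·2.3·0.50 + 4.2·24.7·0.77 + 2.3·24.7·0.56] = 633.02 + 233.047 = 866.067.
With uncorrelated errors the cross-covariances are all true-score covariance, so they carry over unchanged; only the diagonal terms shrink to ρᵢσᵢ².
True-score variance = [4.2²·0.84 + 2.3²·0.84 + 24.7²·0.78] + 233.047 = 495.131 + 233.047 = 728.178.
Reliability = 728.178 / 866.067 = 0.841.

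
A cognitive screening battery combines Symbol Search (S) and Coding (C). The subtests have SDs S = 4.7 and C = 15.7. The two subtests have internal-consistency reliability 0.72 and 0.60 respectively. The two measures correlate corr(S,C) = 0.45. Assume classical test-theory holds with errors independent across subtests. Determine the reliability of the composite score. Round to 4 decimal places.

Var(S+C) = 4.7² + 15.7² + 2·[4.7·15.7·0.45] = 268.58 + 66.411 = 334.991.
Because errors are independent across components, Cov(Tᵢ,Tⱼ) = Cov(Xᵢ,Xⱼ); the off-diagonal part of the true-score variance is the same as above.
True-score variance = [4.7²·0.72 + 15.7²·0.60] + 66.411 = 163.799 + 66.411 = 230.21.
Reliability = 230.21 / 334.991 = 0.6872.

0.6872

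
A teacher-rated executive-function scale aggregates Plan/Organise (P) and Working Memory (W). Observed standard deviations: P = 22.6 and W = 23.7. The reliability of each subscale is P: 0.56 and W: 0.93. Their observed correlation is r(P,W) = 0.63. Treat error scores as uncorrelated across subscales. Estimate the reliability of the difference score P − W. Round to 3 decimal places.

0.336

Var(P−W) = 22.6² + 23.7² − 2·22.6·23.7·0.63 = 1072.45 − 674.881 = 397.569.
Under uncorrelated errors the observed covariances equal the true-score covariances, so only the own-variance terms attenuate.
True-score variance = [22.6²·0.56 + 23.7²·0.93] − 674.881 = 808.397 − 674.881 = 133.516.
Reliability = 133.516 / 397.569 = 0.336.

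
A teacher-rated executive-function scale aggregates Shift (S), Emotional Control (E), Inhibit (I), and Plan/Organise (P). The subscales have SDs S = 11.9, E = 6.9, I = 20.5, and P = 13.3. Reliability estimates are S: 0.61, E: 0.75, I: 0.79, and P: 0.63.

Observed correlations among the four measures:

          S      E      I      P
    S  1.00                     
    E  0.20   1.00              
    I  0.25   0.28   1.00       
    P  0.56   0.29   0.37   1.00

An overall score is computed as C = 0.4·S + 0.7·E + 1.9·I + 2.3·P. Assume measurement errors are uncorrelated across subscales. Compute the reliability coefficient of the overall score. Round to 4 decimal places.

0.8229

Var(C) = 0.4²·11.9² + 0.7²·6.9² + 1.9²·20.5² + 2.3²·13.3² + 2·[0.28·11.9·6.9·0.20 + 0.76·11.9·20.5·0.25 + 0.92·11.9·13.3·0.56 + 1.33·6.9·20.5·0.28 + 1.61·6.9·13.3·0.29 + 4.37·20.5·13.3·0.37] = 2498.84 + 1337.72 = 3836.56.
Because errors are independent across components, Cov(Tᵢ,Tⱼ) = Cov(Xᵢ,Xⱼ); the off-diagonal part of the true-score variance is the same as above.
True-score variance = [0.4²·11.9²·0.61 + 0.7²·6.9²·0.75 + 1.9²·20.5²·0.79 + 2.3²·13.3²·0.63] + 1337.72 = 1819.35 + 1337.72 = 3157.07.
Reliability = 3157.07 / 3836.56 = 0.8229.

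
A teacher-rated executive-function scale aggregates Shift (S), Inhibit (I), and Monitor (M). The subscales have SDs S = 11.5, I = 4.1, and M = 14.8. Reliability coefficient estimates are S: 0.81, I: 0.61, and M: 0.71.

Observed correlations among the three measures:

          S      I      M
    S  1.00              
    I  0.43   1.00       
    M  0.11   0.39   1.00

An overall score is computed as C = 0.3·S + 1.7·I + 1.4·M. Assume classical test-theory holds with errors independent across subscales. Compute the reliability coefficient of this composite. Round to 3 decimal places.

0.772

Var(C) = 0.3²·11.5² + 1.7²·4.1² + 1.4²·14.8² + 2·[0.51·11.5·4.1·0.43 + 0.42·11.5·14.8·0.11 + 2.38·4.1·14.8·0.39] = 489.802 + 149.053 = 638.855.
With uncorrelated errors the cross-covariances are all true-score covariance, so they carry over unchanged; only the diagonal terms shrink to ρᵢσᵢ².
True-score variance = [0.3²·11.5²·0.81 + 1.7²·4.1²·0.61 + 1.4²·14.8²·0.71] + 149.053 = 344.091 + 149.053 = 493.144.
Reliability = 493.144 / 638.855 = 0.772.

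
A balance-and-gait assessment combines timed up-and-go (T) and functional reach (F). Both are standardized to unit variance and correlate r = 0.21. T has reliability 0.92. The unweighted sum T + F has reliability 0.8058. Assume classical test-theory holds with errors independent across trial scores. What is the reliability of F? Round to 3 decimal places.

Var(T+F) = 2 + 2·0.21 = 2.420.
True-score variance = ρ_T + ρ_F + 2·0.21, so 0.8058 = (0.92 + ρ_F + 0.42) / 2.420.
ρ_F = 0.8058·2.420 − 0.92 − 0.42 = 0.610.

0.610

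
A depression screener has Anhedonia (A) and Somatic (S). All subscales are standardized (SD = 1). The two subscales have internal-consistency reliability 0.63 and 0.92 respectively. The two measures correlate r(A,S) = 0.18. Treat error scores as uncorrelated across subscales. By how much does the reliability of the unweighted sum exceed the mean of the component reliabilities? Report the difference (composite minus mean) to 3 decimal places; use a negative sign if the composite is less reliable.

Var(sum) = 2 + 0.36 = 2.36; true-score variance = 1.55 + 0.36 = 1.91; composite reliability = 0.8093.
Mean component reliability = 0.7750.
Difference = 0.8093 − 0.7750 = 0.034.

0.034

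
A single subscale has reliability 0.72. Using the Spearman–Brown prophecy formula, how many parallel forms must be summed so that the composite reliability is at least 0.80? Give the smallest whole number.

2

k ≥ ρ*(1−ρ₁)/(ρ₁(1−ρ*)) = 0.80·0.28 / (0.72·0.20) = 1.556.
Smallest integer k = 2.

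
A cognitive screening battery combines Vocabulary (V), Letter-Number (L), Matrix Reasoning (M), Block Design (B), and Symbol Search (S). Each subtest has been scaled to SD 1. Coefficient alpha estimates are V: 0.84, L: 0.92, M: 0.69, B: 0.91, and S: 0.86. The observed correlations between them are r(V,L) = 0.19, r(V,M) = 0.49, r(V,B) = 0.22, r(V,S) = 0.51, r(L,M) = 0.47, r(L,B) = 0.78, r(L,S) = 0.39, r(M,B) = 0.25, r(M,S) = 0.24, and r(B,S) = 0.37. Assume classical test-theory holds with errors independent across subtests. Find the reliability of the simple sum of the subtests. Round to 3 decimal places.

Var(V+L+M+B+S) = 5 + 2·[0.19 + 0.49 + 0.22 + 0.51 + 0.47 + 0.78 + 0.39 + 0.25 + 0.24 + 0.37] = 5 + 7.82 = 12.82.
Because errors are independent across components, Cov(Tᵢ,Tⱼ) = Cov(Xᵢ,Xⱼ); the off-diagonal part of the true-score variance is the same as above.
True-score variance = [0.84 + 0.92 + 0.69 + 0.91 + 0.86] + 7.82 = 4.22 + 7.82 = 12.04.
Reliability = 12.04 / 12.82 = 0.939.

0.939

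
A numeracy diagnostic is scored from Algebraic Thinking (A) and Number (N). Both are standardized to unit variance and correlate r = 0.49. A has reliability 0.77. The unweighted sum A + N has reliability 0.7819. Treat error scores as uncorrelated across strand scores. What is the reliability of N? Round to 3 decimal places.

Var(A+N) = 2 + 2·0.49 = 2.980.
True-score variance = ρ_A + ρ_N + 2·0.49, so 0.7819 = (0.77 + ρ_N + 0.98) / 2.980.
ρ_N = 0.7819·2.980 − 0.77 − 0.98 = 0.580.

0.580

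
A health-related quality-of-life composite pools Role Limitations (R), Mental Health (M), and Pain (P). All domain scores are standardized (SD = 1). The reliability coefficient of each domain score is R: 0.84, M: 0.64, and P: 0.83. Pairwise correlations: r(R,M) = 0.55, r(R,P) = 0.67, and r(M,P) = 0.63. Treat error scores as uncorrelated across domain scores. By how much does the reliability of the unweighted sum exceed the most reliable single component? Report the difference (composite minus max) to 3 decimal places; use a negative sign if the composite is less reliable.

0.057

Var(sum) = 3 + 3.7 = 6.7; true-score variance = 2.31 + 3.7 = 6.01; composite reliability = 0.8970.
Max component reliability = 0.8400.
Difference = 0.8970 − 0.8400 = 0.057.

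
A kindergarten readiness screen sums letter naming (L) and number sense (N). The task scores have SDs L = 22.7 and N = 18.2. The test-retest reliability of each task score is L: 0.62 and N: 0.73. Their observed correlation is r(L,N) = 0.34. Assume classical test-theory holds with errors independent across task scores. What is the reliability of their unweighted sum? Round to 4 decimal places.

0.7470

Var(L+N) = 22.7² + 18.2² + 2·[22.7·18.2·0.34] = 846.53 + 280.935 = 1127.47.
Under uncorrelated errors the observed covariances equal the true-score covariances, so only the own-variance terms attenuate.
True-score variance = [22.7²·0.62 + 18.2²·0.73] + 280.935 = 561.285 + 280.935 = 842.22.
Reliability = 842.22 / 1127.47 = 0.7470.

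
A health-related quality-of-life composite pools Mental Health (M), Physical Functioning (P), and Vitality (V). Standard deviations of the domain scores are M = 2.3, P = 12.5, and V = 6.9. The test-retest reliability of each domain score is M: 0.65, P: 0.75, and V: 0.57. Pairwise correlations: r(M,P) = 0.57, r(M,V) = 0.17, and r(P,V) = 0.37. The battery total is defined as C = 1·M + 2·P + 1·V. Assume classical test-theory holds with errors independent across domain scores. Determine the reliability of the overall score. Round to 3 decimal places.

0.796

Var(C) = 2.3² + 2²·12.5² + 6.9² + 2·[2·2.3·12.5·0.57 + 2.3·6.9·0.17 + 2·12.5·6.9·0.37] = 677.9 + 198.596 = 876.496.
With uncorrelated errors the cross-covariances are all true-score covariance, so they carry over unchanged; only the diagonal terms shrink to ρᵢσᵢ².
True-score variance = [2.3²·0.65 + 2²·12.5²·0.75 + 6.9²·0.57] + 198.596 = 499.326 + 198.596 = 697.922.
Reliability = 697.922 / 876.496 = 0.796.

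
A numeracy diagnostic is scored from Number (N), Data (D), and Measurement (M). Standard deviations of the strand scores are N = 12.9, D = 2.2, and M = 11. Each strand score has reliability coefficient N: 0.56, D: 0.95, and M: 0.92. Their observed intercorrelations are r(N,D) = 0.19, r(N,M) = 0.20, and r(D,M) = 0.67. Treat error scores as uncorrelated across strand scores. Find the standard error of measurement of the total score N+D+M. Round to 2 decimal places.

Var(total) = 292.25 + 99.9724 = 392.222.
True-score variance = 209.108 + 99.9724 = 309.08, so reliability = 0.7880.
Error variance = 392.222 − 309.08 = 83.1424; SEM = √83.1424 = 9.12.

9.12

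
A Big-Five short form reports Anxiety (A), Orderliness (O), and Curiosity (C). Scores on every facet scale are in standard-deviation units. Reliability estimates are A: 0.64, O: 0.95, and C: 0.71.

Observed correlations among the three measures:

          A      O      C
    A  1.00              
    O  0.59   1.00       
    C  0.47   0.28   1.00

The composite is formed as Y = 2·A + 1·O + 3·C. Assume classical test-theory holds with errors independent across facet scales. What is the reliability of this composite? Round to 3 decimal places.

Var(Y) = 2² + 1 + 3² + 2·[2·0.59 + 6·0.47 + 3·0.28] = 14 + 9.68 = 23.68.
With uncorrelated errors the cross-covariances are all true-score covariance, so they carry over unchanged; only the diagonal terms shrink to ρᵢσᵢ².
True-score variance = [2²·0.64 + 0.95 + 3²·0.71] + 9.68 = 9.9 + 9.68 = 19.58.
Reliability = 19.58 / 23.68 = 0.827.

0.827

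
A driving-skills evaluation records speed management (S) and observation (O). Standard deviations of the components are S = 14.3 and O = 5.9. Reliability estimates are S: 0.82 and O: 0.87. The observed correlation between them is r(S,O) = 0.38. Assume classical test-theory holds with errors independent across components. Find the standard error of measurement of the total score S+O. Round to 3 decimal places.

Var(total) = 239.3 + 64.1212 = 303.421.
True-score variance = 197.966 + 64.1212 = 262.088, so reliability = 0.8638.
Error variance = 303.421 − 262.088 = 41.3335; SEM = √41.3335 = 6.429.

6.429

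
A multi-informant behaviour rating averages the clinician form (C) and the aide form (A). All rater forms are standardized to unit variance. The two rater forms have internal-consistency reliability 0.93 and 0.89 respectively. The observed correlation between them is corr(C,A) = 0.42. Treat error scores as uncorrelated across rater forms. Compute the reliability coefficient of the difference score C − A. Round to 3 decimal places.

0.845

Var(C−A) = 1 + 1 − 2·0.42 = 2 − 0.84 = 1.16.
Under uncorrelated errors the observed covariances equal the true-score covariances, so only the own-variance terms attenuate.
True-score variance = [0.93 + 0.89] − 0.84 = 1.82 − 0.84 = 0.98.
Reliability = 0.98 / 1.16 = 0.845.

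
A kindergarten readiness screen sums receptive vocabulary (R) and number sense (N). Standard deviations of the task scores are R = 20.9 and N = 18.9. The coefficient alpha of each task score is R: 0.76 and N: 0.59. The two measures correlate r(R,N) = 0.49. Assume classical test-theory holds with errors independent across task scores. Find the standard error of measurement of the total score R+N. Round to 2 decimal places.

15.85

Var(total) = 794.02 + 387.11 = 1181.13.
True-score variance = 542.729 + 387.11 = 929.839, so reliability = 0.7872.
Error variance = 1181.13 − 929.839 = 251.29; SEM = √251.29 = 15.85.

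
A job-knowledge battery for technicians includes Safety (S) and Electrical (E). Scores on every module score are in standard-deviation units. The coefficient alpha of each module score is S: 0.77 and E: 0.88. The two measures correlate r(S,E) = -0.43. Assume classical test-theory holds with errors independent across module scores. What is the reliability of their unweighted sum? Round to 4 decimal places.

Var(S+E) = 2 + 2·[(-0.43)] = 2 − 0.86 = 1.14.
Under uncorrelated errors the observed covariances equal the true-score covariances, so only the own-variance terms attenuate.
True-score variance = [0.77 + 0.88] − 0.86 = 1.65 − 0.86 = 0.79.
Reliability = 0.79 / 1.14 = 0.6930.

0.6930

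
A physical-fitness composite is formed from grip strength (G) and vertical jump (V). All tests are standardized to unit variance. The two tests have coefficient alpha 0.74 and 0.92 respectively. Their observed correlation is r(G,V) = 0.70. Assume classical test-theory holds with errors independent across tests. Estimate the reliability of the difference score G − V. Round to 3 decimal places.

Var(G−V) = 1 + 1 − 2·0.70 = 2 − 1.4 = 0.6.
With uncorrelated errors the cross-covariances are all true-score covariance, so they carry over unchanged; only the diagonal terms shrink to ρᵢσᵢ².
True-score variance = [0.74 + 0.92] − 1.4 = 1.66 − 1.4 = 0.26.
Reliability = 0.26 / 0.6 = 0.433.

0.433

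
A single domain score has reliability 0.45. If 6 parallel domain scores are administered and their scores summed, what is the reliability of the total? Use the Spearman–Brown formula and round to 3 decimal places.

ρ_k = kρ / (1 + (k−1)ρ) = 6·0.45 / (1 + 5·0.45) = 2.700 / 3.250 = 0.831.

0.831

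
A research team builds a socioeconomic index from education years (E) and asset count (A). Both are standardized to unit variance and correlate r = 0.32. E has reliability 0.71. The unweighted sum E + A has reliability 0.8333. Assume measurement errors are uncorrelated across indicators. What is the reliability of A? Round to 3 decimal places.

0.850

Var(E+A) = 2 + 2·0.32 = 2.640.
True-score variance = ρ_E + ρ_A + 2·0.32, so 0.8333 = (0.71 + ρ_A + 0.64) / 2.640.
ρ_A = 0.8333·2.640 − 0.71 − 0.64 = 0.850.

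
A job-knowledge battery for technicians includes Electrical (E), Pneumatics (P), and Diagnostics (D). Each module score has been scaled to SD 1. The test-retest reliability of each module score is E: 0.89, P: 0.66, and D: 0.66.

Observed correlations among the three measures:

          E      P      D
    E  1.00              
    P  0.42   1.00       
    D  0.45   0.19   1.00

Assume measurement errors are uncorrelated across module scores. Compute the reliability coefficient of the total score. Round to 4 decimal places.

0.8457

Var(E+P+D) = 3 + 2·[0.42 + 0.45 + 0.19] = 3 + 2.12 = 5.12.
Under uncorrelated errors the observed covariances equal the true-score covariances, so only the own-variance terms attenuate.
True-score variance = [0.89 + 0.66 + 0.66] + 2.12 = 2.21 + 2.12 = 4.33.
Reliability = 4.33 / 5.12 = 0.8457.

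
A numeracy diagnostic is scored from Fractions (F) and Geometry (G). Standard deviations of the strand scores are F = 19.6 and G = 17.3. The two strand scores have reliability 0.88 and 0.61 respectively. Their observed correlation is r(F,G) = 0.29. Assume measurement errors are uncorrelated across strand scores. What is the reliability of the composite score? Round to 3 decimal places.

Var(F+G) = 19.6² + 17.3² + 2·[19.6·17.3·0.29] = 683.45 + 196.666 = 880.116.
With uncorrelated errors the cross-covariances are all true-score covariance, so they carry over unchanged; only the diagonal terms shrink to ρᵢσᵢ².
True-score variance = [19.6²·0.88 + 17.3²·0.61] + 196.666 = 520.628 + 196.666 = 717.294.
Reliability = 717.294 / 880.116 = 0.815.

0.815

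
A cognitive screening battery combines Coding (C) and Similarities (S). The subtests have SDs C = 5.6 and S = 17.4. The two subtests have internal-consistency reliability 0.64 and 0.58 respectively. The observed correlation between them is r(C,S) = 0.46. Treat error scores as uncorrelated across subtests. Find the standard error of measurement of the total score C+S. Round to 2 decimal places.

11.77

Var(total) = 334.12 + 89.6448 = 423.765.
True-score variance = 195.671 + 89.6448 = 285.316, so reliability = 0.6733.
Error variance = 423.765 − 285.316 = 138.449; SEM = √138.449 = 11.77.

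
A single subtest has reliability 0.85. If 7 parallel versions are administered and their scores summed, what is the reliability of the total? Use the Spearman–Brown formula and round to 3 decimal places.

ρ_k = kρ / (1 + (k−1)ρ) = 7·0.85 / (1 + 6·0.85) = 5.950 / 6.100 = 0.975.

0.975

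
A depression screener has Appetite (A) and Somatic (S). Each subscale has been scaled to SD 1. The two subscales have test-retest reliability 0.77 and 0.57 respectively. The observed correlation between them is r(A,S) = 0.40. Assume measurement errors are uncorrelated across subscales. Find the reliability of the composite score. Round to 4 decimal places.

0.7643

Var(A+S) = 2 + 2·[0.40] = 2 + 0.8 = 2.8.
Under uncorrelated errors the observed covariances equal the true-score covariances, so only the own-variance terms attenuate.
True-score variance = [0.77 + 0.57] + 0.8 = 1.34 + 0.8 = 2.14.
Reliability = 2.14 / 2.8 = 0.7643.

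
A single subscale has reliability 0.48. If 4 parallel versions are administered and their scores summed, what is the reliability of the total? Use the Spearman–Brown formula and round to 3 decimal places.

0.787

ρ_k = kρ / (1 + (k−1)ρ) = 4·0.48 / (1 + 3·0.48) = 1.920 / 2.440 = 0.787.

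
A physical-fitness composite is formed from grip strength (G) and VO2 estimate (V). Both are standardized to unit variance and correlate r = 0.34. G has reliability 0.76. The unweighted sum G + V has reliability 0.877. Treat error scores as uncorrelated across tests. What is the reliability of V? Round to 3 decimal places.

0.910

Var(G+V) = 2 + 2·0.34 = 2.680.
True-score variance = ρ_G + ρ_V + 2·0.34, so 0.877 = (0.76 + ρ_V + 0.68) / 2.680.
ρ_V = 0.877·2.680 − 0.76 − 0.68 = 0.910.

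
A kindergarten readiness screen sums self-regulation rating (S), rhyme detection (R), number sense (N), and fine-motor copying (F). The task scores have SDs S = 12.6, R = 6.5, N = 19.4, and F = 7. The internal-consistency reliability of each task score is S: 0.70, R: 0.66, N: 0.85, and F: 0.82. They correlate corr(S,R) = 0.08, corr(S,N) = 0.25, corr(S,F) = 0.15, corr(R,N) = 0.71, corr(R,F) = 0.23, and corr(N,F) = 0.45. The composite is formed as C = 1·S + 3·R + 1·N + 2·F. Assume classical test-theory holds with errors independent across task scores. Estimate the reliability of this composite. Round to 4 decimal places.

0.8797

Var(C) = 12.6² + 3²·6.5² + 19.4² + 2²·7² + 2·[3·12.6·6.5·0.08 + 12.6·19.4·0.25 + 2·12.6·7·0.15 + 3·6.5·19.4·0.71 + 6·6.5·7·0.23 + 2·19.4·7·0.45] = 1111.37 + 1121.66 = 2233.03.
Under uncorrelated errors the observed covariances equal the true-score covariances, so only the own-variance terms attenuate.
True-score variance = [12.6²·0.70 + 3²·6.5²·0.66 + 19.4²·0.85 + 2²·7²·0.82] + 1121.66 = 842.723 + 1121.66 = 1964.38.
Reliability = 1964.38 / 2233.03 = 0.8797.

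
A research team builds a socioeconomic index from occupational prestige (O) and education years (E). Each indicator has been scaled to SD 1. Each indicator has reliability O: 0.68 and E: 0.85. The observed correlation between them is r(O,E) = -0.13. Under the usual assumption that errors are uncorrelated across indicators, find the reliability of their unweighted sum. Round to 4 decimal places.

Var(O+E) = 2 + 2·[(-0.13)] = 2 − 0.26 = 1.74.
With uncorrelated errors the cross-covariances are all true-score covariance, so they carry over unchanged; only the diagonal terms shrink to ρᵢσᵢ².
True-score variance = [0.68 + 0.85] − 0.26 = 1.53 − 0.26 = 1.27.
Reliability = 1.27 / 1.74 = 0.7299.

0.7299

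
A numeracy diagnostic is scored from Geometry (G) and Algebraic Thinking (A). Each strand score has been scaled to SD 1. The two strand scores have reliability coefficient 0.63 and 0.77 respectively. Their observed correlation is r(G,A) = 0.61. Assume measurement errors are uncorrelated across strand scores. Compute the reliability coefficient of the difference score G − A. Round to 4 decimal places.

Var(G−A) = 1 + 1 − 2·0.61 = 2 − 1.22 = 0.78.
Under uncorrelated errors the observed covariances equal the true-score covariances, so only the own-variance terms attenuate.
True-score variance = [0.63 + 0.77] − 1.22 = 1.4 − 1.22 = 0.18.
Reliability = 0.18 / 0.78 = 0.2308.

0.2308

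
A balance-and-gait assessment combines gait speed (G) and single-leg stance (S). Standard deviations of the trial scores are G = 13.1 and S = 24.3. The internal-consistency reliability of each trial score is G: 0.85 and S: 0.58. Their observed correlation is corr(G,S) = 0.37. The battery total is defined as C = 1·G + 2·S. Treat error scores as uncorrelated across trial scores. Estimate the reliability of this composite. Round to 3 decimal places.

Var(C) = 13.1² + 2²·24.3² + 2·[2·13.1·24.3·0.37] = 2533.57 + 471.128 = 3004.7.
Under uncorrelated errors the observed covariances equal the true-score covariances, so only the own-variance terms attenuate.
True-score variance = [13.1²·0.85 + 2²·24.3²·0.58] + 471.128 = 1515.81 + 471.128 = 1986.93.
Reliability = 1986.93 / 3004.7 = 0.661.

0.661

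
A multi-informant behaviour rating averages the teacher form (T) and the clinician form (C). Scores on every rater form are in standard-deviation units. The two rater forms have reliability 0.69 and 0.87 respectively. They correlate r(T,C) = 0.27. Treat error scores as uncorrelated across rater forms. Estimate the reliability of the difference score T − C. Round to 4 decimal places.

0.6986

Var(T−C) = 1 + 1 − 2·0.27 = 2 − 0.54 = 1.46.
Because errors are independent across components, Cov(Tᵢ,Tⱼ) = Cov(Xᵢ,Xⱼ); the off-diagonal part of the true-score variance is the same as above.
True-score variance = [0.69 + 0.87] − 0.54 = 1.56 − 0.54 = 1.02.
Reliability = 1.02 / 1.46 = 0.6986.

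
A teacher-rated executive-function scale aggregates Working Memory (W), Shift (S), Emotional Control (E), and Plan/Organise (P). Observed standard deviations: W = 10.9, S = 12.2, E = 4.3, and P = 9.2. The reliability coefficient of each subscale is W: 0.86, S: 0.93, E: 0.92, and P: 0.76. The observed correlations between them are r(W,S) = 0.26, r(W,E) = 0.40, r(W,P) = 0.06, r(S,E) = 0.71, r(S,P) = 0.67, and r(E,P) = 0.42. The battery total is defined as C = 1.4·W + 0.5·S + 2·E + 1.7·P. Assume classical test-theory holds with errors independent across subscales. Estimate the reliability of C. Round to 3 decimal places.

Var(C) = 1.4²·10.9² + 0.5²·12.2² + 2²·4.3² + 1.7²·9.2² + 2·[0.7·10.9·12.2·0.26 + 2.8·10.9·4.3·0.40 + 2.38·10.9·9.2·0.06 + 12.2·4.3·0.71 + 0.85·12.2·9.2·0.67 + 3.4·4.3·9.2·0.42] = 588.647 + 497.351 = 1086.
With uncorrelated errors the cross-covariances are all true-score covariance, so they carry over unchanged; only the diagonal terms shrink to ρᵢσᵢ².
True-score variance = [1.4²·10.9²·0.86 + 0.5²·12.2²·0.93 + 2²·4.3²·0.92 + 1.7²·9.2²·0.76] + 497.351 = 488.818 + 497.351 = 986.169.
Reliability = 986.169 / 1086 = 0.908.

0.908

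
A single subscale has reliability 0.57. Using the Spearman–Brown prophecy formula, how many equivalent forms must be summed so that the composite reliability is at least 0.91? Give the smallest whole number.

k ≥ ρ*(1−ρ₁)/(ρ₁(1−ρ*)) = 0.91·0.43 / (0.57·0.09) = 7.628.
Smallest integer k = 8.

8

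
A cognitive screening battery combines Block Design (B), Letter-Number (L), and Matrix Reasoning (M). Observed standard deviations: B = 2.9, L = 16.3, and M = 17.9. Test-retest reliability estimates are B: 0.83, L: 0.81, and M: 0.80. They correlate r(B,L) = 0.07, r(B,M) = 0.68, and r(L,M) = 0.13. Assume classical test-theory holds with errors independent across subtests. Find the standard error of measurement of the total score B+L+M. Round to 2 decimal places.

10.77

Var(total) = 594.51 + 153.076 = 747.586.
True-score variance = 478.517 + 153.076 = 631.593, so reliability = 0.8448.
Error variance = 747.586 − 631.593 = 115.993; SEM = √115.993 = 10.77.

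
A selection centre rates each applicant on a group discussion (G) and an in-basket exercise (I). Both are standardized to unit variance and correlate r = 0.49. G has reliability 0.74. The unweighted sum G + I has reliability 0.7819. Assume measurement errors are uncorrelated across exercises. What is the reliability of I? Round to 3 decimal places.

0.610

Var(G+I) = 2 + 2·0.49 = 2.980.
True-score variance = ρ_G + ρ_I + 2·0.49, so 0.7819 = (0.74 + ρ_I + 0.98) / 2.980.
ρ_I = 0.7819·2.980 − 0.74 − 0.98 = 0.610.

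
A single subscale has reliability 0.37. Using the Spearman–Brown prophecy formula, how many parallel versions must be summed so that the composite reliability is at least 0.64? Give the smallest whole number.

k ≥ ρ*(1−ρ₁)/(ρ₁(1−ρ*)) = 0.64·0.63 / (0.37·0.36) = 3.027.
Smallest integer k = 4.

4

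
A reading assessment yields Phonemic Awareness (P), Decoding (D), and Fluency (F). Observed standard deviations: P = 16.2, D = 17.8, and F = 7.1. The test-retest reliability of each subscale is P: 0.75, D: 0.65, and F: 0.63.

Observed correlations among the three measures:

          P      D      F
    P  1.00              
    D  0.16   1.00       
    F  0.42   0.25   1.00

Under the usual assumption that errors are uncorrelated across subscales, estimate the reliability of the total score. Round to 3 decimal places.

Var(P+D+F) = 16.2² + 17.8² + 7.1² + 2·[16.2·17.8·0.16 + 16.2·7.1·0.42 + 17.8·7.1·0.25] = 629.69 + 252.082 = 881.772.
Under uncorrelated errors the observed covariances equal the true-score covariances, so only the own-variance terms attenuate.
True-score variance = [16.2²·0.75 + 17.8²·0.65 + 7.1²·0.63] + 252.082 = 434.534 + 252.082 = 686.616.
Reliability = 686.616 / 881.772 = 0.779.

0.779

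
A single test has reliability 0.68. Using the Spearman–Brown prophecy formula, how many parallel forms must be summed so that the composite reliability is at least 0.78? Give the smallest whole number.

k ≥ ρ*(1−ρ₁)/(ρ₁(1−ρ*)) = 0.78·0.32 / (0.68·0.22) = 1.668.
Smallest integer k = 2.

2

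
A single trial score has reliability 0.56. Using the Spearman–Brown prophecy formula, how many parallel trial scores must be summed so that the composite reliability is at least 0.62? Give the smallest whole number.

2

k ≥ ρ*(1−ρ₁)/(ρ₁(1−ρ*)) = 0.62·0.44 / (0.56·0.38) = 1.282.
Smallest integer k = 2.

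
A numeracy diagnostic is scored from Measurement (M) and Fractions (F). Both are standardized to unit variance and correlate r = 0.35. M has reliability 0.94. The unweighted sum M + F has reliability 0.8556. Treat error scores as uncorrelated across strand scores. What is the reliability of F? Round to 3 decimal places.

Var(M+F) = 2 + 2·0.35 = 2.700.
True-score variance = ρ_M + ρ_F + 2·0.35, so 0.8556 = (0.94 + ρ_F + 0.70) / 2.700.
ρ_F = 0.8556·2.700 − 0.94 − 0.70 = 0.670.

0.670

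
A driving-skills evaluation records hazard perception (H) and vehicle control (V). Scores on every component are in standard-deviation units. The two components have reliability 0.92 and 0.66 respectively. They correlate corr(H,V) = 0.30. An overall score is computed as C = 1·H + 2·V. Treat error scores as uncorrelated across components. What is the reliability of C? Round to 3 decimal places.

Var(C) = 1 + 2² + 2·[2·0.30] = 5 + 1.2 = 6.2.
Under uncorrelated errors the observed covariances equal the true-score covariances, so only the own-variance terms attenuate.
True-score variance = [0.92 + 2²·0.66] + 1.2 = 3.56 + 1.2 = 4.76.
Reliability = 4.76 / 6.2 = 0.768.

0.768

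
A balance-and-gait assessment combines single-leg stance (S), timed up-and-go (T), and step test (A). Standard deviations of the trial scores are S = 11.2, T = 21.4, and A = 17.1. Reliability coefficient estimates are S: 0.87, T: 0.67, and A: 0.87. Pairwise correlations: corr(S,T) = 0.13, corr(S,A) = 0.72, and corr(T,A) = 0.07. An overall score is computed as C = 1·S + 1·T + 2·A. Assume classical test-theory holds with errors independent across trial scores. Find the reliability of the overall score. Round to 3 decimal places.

0.871

Var(C) = 11.2² + 21.4² + 2²·17.1² + 2·[11.2·21.4·0.13 + 2·11.2·17.1·0.72 + 2·21.4·17.1·0.07] = 1753.04 + 716.358 = 2469.4.
Because errors are independent across components, Cov(Tᵢ,Tⱼ) = Cov(Xᵢ,Xⱼ); the off-diagonal part of the true-score variance is the same as above.
True-score variance = [11.2²·0.87 + 21.4²·0.67 + 2²·17.1²·0.87] + 716.358 = 1433.55 + 716.358 = 2149.91.
Reliability = 2149.91 / 2469.4 = 0.871.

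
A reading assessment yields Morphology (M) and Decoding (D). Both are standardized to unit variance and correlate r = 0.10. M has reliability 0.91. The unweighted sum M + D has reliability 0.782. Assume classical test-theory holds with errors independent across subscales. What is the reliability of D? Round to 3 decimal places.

Var(M+D) = 2 + 2·0.10 = 2.200.
True-score variance = ρ_M + ρ_D + 2·0.10, so 0.782 = (0.91 + ρ_D + 0.20) / 2.200.
ρ_D = 0.782·2.200 − 0.91 − 0.20 = 0.610.

0.610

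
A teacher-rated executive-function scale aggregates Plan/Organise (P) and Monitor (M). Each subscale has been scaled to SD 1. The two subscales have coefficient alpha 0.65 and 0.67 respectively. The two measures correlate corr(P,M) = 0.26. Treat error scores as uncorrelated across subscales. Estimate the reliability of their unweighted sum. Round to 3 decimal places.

Var(P+M) = 2 + 2·[0.26] = 2 + 0.52 = 2.52.
Because errors are independent across components, Cov(Tᵢ,Tⱼ) = Cov(Xᵢ,Xⱼ); the off-diagonal part of the true-score variance is the same as above.
True-score variance = [0.65 + 0.67] + 0.52 = 1.32 + 0.52 = 1.84.
Reliability = 1.84 / 2.52 = 0.730.

0.730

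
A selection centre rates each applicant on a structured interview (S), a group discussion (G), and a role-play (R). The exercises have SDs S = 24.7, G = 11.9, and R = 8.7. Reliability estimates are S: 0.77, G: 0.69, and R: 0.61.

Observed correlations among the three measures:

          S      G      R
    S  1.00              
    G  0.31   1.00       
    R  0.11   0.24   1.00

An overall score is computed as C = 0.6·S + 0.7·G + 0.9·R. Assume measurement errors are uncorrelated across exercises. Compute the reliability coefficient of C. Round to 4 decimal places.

0.8017

Var(C) = 0.6²·24.7² + 0.7²·11.9² + 0.9²·8.7² + 2·[0.42·24.7·11.9·0.31 + 0.54·24.7·8.7·0.11 + 0.63·11.9·8.7·0.24] = 350.33 + 133.376 = 483.706.
Under uncorrelated errors the observed covariances equal the true-score covariances, so only the own-variance terms attenuate.
True-score variance = [0.6²·24.7²·0.77 + 0.7²·11.9²·0.69 + 0.9²·8.7²·0.61] + 133.376 = 254.394 + 133.376 = 387.769.
Reliability = 387.769 / 483.706 = 0.8017.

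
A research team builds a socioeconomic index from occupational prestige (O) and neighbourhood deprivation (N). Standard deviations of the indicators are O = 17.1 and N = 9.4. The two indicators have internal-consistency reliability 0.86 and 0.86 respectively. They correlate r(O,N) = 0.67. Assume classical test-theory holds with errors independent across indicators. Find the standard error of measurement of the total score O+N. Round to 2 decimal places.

Var(total) = 380.77 + 215.392 = 596.162.
True-score variance = 327.462 + 215.392 = 542.854, so reliability = 0.9106.
Error variance = 596.162 − 542.854 = 53.3078; SEM = √53.3078 = 7.30.

7.30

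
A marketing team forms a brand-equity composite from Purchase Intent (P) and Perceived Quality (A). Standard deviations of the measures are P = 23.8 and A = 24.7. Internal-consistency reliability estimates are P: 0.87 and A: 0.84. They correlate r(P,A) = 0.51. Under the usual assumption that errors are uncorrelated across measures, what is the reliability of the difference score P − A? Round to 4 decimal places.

0.7032

Var(P−A) = 23.8² + 24.7² − 2·23.8·24.7·0.51 = 1176.53 − 599.617 = 576.913.
Under uncorrelated errors the observed covariances equal the true-score covariances, so only the own-variance terms attenuate.
True-score variance = [23.8²·0.87 + 24.7²·0.84] − 599.617 = 1005.28 − 599.617 = 405.661.
Reliability = 405.661 / 576.913 = 0.7032.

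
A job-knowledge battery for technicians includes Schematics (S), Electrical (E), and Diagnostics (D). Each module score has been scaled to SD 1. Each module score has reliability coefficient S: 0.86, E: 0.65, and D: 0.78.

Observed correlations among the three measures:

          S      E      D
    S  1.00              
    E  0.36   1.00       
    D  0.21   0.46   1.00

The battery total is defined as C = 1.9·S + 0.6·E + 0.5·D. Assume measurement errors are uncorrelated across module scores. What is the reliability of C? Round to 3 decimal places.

Var(C) = 1.9² + 0.6² + 0.5² + 2·[1.14·0.36 + 0.95·0.21 + 0.3·0.46] = 4.22 + 1.4958 = 5.7158.
Because errors are independent across components, Cov(Tᵢ,Tⱼ) = Cov(Xᵢ,Xⱼ); the off-diagonal part of the true-score variance is the same as above.
True-score variance = [1.9²·0.86 + 0.6²·0.65 + 0.5²·0.78] + 1.4958 = 3.5336 + 1.4958 = 5.0294.
Reliability = 5.0294 / 5.7158 = 0.880.

0.880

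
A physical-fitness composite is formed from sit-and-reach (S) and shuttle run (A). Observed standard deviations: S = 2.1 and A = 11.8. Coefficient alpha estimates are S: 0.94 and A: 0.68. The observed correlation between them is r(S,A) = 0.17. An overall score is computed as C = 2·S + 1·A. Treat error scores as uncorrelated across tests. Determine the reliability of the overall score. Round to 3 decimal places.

Var(C) = 2²·2.1² + 11.8² + 2·[2·2.1·11.8·0.17] = 156.88 + 16.8504 = 173.73.
Because errors are independent across components, Cov(Tᵢ,Tⱼ) = Cov(Xᵢ,Xⱼ); the off-diagonal part of the true-score variance is the same as above.
True-score variance = [2²·2.1²·0.94 + 11.8²·0.68] + 16.8504 = 111.265 + 16.8504 = 128.115.
Reliability = 128.115 / 173.73 = 0.737.

0.737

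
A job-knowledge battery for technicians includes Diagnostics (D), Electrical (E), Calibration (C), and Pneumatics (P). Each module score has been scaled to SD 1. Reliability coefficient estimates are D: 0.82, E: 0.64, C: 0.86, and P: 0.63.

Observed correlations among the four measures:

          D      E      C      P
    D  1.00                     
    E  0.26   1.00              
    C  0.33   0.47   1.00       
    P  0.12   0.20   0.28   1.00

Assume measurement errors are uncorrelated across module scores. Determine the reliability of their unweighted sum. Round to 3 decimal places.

Var(D+E+C+P) = 4 + 2·[0.26 + 0.33 + 0.12 + 0.47 + 0.20 + 0.28] = 4 + 3.32 = 7.32.
Under uncorrelated errors the observed covariances equal the true-score covariances, so only the own-variance terms attenuate.
True-score variance = [0.82 + 0.64 + 0.86 + 0.63] + 3.32 = 2.95 + 3.32 = 6.27.
Reliability = 6.27 / 7.32 = 0.857.

0.857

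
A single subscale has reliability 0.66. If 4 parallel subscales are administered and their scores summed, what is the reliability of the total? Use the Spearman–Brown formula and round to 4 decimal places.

ρ_k = kρ / (1 + (k−1)ρ) = 4·0.66 / (1 + 3·0.66) = 2.640 / 2.980 = 0.8859.

0.8859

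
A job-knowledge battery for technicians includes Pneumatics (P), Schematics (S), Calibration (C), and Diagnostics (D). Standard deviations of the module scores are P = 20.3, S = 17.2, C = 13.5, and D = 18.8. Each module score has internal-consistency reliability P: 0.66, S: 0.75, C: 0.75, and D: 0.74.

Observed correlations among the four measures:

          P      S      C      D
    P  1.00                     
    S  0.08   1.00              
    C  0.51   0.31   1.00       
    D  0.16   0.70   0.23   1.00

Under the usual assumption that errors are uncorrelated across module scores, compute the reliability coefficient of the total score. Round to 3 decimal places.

0.854

Var(P+S+C+D) = 20.3² + 17.2² + 13.5² + 18.8² + 2·[20.3·17.2·0.08 + 20.3·13.5·0.51 + 20.3·18.8·0.16 + 17.2·13.5·0.31 + 17.2·18.8·0.70 + 13.5·18.8·0.23] = 1243.62 + 1170.94 = 2414.56.
With uncorrelated errors the cross-covariances are all true-score covariance, so they carry over unchanged; only the diagonal terms shrink to ρᵢσᵢ².
True-score variance = [20.3²·0.66 + 17.2²·0.75 + 13.5²·0.75 + 18.8²·0.74] + 1170.94 = 892.093 + 1170.94 = 2063.03.
Reliability = 2063.03 / 2414.56 = 0.854.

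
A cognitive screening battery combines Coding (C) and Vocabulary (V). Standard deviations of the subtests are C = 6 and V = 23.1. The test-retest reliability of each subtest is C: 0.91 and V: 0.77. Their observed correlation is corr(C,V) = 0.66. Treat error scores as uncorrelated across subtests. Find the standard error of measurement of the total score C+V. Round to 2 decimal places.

Var(total) = 569.61 + 182.952 = 752.562.
True-score variance = 443.64 + 182.952 = 626.592, so reliability = 0.8326.
Error variance = 752.562 − 626.592 = 125.97; SEM = √125.97 = 11.22.

11.22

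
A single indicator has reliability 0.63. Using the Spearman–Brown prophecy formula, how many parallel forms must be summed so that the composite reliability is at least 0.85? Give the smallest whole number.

k ≥ ρ*(1−ρ₁)/(ρ₁(1−ρ*)) = 0.85·0.37 / (0.63·0.15) = 3.328.
Smallest integer k = 4.

4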